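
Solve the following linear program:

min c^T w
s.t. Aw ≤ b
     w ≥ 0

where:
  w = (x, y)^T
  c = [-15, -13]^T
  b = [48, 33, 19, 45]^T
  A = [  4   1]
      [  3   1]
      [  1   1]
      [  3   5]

Evaluate the objective at each vertex of the feasible region:
  z(0, 0) = 0
  z(11, 0) = -165
  z(10, 3) = -189  ←
  z(0, 9) = -117
The minimum is at x = 10, y = 3.

x = 10, y = 3, z = -189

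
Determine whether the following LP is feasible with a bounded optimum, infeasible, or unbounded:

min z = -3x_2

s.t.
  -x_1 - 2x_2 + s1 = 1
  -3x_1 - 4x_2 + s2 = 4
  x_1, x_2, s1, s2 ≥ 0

Unbounded (objective can decrease without bound)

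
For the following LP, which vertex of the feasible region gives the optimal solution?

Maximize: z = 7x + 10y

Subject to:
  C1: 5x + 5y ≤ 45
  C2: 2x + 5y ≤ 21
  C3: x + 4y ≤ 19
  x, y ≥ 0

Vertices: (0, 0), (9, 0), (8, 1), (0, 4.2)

Evaluate the objective at each vertex of the feasible region:
  z(0, 0) = 0
  z(9, 0) = 63
  z(8, 1) = 66  ←
  z(0, 4.2) = 42
The maximum is at x = 8, y = 1.

(8, 1)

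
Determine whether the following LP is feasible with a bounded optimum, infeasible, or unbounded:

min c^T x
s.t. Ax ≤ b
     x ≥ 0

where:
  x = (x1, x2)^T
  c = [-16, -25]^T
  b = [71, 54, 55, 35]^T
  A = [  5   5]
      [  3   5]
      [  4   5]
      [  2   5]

Feasible with a bounded optimal solution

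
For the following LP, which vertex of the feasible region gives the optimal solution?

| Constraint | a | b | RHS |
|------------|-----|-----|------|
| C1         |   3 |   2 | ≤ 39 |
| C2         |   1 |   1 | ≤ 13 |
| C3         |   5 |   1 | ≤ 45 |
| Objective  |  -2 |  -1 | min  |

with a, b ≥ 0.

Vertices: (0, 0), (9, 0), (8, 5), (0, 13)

Evaluate the objective at each vertex of the feasible region:
  z(0, 0) = 0
  z(9, 0) = -18
  z(8, 5) = -21  ←
  z(0, 13) = -13
The minimum is at a = 8, b = 5.

(8, 5)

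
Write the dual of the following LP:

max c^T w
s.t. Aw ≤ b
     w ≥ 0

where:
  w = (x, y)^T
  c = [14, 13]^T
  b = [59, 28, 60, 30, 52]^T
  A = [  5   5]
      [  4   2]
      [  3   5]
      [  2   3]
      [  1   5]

Primal max cᵀx s.t. Ax ≤ b, x ≥ 0  →  Dual min bᵀy s.t. Aᵀy ≥ c, y ≥ 0.

Minimize: z = 59y1 + 28y2 + 60y3 + 30y4 + 52y5

Subject to:
  5y1 + 4y2 + 3y3 + 2y4 + y5 ≥ 14
  5y1 + 2y2 + 5y3 + 3y4 + 5y5 ≥ 13
  y1, y2, y3, y4, y5 ≥ 0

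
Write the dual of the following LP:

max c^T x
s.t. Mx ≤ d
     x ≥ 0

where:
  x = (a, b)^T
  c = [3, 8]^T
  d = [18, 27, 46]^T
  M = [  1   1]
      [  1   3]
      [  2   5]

Primal max cᵀx s.t. Ax ≤ b, x ≥ 0  →  Dual min bᵀy s.t. Aᵀy ≥ c, y ≥ 0.

Minimize: z = 18y1 + 27y2 + 46y3

Subject to:
  y1 + y2 + 2y3 ≥ 3
  y1 + 3y2 + 5y3 ≥ 8
  y1, y2, y3 ≥ 0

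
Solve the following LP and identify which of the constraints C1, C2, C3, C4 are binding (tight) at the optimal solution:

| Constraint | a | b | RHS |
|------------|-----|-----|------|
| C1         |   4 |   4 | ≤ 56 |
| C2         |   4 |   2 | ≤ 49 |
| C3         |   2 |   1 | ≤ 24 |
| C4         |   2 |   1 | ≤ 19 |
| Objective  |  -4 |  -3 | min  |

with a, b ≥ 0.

At a = 5, b = 9, compute slack b - a·x for each constraint:
  C1: 56 − 56 = 0  (binding)
  C2: 49 − 38 = 11  (slack)
  C3: 24 − 19 = 5  (slack)
  C4: 19 − 19 = 0  (binding)

Optimal: a = 5, b = 9
Binding: C1, C4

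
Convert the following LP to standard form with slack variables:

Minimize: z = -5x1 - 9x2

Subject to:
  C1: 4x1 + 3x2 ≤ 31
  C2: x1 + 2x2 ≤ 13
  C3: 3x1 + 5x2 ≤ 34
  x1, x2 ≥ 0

min z = -5x1 - 9x2

s.t.
  4x1 + 3x2 + s1 = 31
  x1 + 2x2 + s2 = 13
  3x1 + 5x2 + s3 = 34
  x1, x2, s1, s2, s3 ≥ 0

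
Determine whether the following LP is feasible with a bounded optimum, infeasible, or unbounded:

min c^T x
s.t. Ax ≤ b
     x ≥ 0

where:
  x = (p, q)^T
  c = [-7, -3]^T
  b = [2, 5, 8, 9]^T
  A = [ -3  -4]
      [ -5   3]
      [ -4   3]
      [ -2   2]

Unbounded (objective can decrease without bound)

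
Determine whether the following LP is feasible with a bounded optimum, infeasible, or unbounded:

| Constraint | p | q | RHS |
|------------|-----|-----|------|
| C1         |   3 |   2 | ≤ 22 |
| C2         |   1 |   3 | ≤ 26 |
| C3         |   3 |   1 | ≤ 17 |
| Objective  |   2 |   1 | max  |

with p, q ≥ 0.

Feasible with a bounded optimal solution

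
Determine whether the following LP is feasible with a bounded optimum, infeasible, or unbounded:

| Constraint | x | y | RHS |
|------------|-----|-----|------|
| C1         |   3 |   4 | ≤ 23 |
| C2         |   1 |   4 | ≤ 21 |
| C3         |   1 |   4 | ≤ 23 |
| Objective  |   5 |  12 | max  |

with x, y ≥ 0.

Feasible with a bounded optimal solution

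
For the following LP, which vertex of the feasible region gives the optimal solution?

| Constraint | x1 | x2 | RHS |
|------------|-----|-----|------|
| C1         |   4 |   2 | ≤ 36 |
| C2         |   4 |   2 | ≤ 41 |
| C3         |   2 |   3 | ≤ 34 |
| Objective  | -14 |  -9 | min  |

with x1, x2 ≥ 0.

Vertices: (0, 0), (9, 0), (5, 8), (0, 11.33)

Evaluate the objective at each vertex of the feasible region:
  z(0, 0) = 0
  z(9, 0) = -126
  z(5, 8) = -142  ←
  z(0, 11.33) = -102
The minimum is at x1 = 5, x2 = 8.

(5, 8)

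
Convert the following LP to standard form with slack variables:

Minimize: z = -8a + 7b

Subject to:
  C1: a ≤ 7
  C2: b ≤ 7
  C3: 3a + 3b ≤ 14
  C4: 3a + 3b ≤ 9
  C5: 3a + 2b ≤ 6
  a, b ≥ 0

min z = -8a + 7b

s.t.
  a + s1 = 7
  b + s2 = 7
  3a + 3b + s3 = 14
  3a + 3b + s4 = 9
  3a + 2b + s5 = 6
  a, b, s1, s2, s3, s4, s5 ≥ 0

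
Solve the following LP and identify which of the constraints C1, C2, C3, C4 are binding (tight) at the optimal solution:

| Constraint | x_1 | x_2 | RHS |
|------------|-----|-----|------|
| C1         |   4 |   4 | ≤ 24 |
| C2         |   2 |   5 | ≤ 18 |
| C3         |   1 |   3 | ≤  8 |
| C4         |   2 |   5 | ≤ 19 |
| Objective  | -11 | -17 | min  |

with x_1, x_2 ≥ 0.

At x_1 = 5, x_2 = 1, compute slack b - a·x for each constraint:
  C1: 24 − 24 = 0  (binding)
  C2: 18 − 15 = 3  (slack)
  C3: 8 − 8 = 0  (binding)
  C4: 19 − 15 = 4  (slack)

Optimal: x_1 = 5, x_2 = 1
Binding: C1, C3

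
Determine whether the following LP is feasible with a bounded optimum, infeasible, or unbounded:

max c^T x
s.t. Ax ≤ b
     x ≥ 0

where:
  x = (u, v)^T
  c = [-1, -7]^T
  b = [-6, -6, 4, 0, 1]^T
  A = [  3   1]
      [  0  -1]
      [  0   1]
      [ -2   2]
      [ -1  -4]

Infeasible (no feasible solution exists)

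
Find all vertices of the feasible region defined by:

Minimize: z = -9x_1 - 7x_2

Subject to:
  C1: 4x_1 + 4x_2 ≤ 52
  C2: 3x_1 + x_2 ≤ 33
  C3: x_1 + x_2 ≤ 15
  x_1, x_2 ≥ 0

(0, 0), (11, 0), (10, 3), (0, 13)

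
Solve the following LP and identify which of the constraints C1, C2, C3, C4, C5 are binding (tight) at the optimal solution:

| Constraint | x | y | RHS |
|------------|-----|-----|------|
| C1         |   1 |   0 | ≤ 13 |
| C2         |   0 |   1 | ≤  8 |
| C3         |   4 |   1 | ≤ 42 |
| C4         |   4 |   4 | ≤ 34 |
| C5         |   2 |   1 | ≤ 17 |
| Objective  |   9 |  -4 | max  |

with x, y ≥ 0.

At x = 8.5, y = 0, compute slack b - a·x for each constraint:
  C1: 13 − 8.5 = 4.5  (slack)
  C2: 8 − 0 = 8  (slack)
  C3: 42 − 34 = 8  (slack)
  C4: 34 − 34 = 0  (binding)
  C5: 17 − 17 = 0  (binding)

Optimal: x = 8.5, y = 0
Binding: C4, C5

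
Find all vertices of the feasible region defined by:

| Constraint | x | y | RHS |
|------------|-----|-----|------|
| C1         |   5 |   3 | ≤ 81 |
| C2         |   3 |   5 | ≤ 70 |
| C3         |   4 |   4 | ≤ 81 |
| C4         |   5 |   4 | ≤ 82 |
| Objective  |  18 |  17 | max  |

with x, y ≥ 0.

(0, 0), (16.2, 0), (15.6, 1), (10, 8), (0, 14)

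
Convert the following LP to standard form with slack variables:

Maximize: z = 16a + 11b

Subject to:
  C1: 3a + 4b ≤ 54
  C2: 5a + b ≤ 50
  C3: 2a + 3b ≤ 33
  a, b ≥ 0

max z = 16a + 11b

s.t.
  3a + 4b + s1 = 54
  5a + b + s2 = 50
  2a + 3b + s3 = 33
  a, b, s1, s2, s3 ≥ 0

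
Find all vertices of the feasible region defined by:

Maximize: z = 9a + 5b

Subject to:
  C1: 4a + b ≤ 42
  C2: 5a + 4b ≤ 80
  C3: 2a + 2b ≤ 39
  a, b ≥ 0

(0, 0), (10.5, 0), (8, 10), (2, 17.5), (0, 19.5)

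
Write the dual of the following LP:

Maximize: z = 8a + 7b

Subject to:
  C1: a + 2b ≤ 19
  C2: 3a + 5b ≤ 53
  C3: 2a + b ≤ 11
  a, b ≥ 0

Primal max cᵀx s.t. Ax ≤ b, x ≥ 0  →  Dual min bᵀy s.t. Aᵀy ≥ c, y ≥ 0.

Minimize: z = 19y1 + 53y2 + 11y3

Subject to:
  y1 + 3y2 + 2y3 ≥ 8
  2y1 + 5y2 + y3 ≥ 7
  y1, y2, y3 ≥ 0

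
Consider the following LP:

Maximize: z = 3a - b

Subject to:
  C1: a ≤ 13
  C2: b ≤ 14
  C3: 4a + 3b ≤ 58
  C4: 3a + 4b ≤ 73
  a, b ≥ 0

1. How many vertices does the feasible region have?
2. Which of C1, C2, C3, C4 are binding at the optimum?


1. 5
2. C1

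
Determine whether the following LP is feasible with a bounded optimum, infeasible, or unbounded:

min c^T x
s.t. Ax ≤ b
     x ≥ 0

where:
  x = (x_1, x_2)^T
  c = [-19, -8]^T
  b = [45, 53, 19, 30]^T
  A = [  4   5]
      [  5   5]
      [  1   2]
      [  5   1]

Feasible with a bounded optimal solution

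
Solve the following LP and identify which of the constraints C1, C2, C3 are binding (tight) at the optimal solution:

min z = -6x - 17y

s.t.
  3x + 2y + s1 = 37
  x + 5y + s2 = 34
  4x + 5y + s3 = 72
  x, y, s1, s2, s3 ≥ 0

At x = 9, y = 5, compute slack b - a·x for each constraint:
  C1: 37 − 37 = 0  (binding)
  C2: 34 − 34 = 0  (binding)
  C3: 72 − 61 = 11  (slack)

Optimal: x = 9, y = 5
Binding: C1, C2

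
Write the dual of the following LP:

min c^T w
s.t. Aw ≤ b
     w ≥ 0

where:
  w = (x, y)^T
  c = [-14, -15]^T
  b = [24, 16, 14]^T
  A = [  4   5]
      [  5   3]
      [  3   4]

Primal min cᵀx s.t. Ax ≤ b, x ≥ 0  →  Dual max −bᵀy s.t. Aᵀy ≥ −c, y ≥ 0.

Maximize: z = -24y1 - 16y2 - 14y3

Subject to:
  4y1 + 5y2 + 3y3 ≥ 14
  5y1 + 3y2 + 4y3 ≥ 15
  y1, y2, y3 ≥ 0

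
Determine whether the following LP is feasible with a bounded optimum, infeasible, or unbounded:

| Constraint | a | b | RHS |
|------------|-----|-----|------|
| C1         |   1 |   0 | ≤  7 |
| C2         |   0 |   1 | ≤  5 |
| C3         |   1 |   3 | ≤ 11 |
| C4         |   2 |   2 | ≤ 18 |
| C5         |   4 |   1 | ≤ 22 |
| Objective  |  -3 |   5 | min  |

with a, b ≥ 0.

Feasible with a bounded optimal solution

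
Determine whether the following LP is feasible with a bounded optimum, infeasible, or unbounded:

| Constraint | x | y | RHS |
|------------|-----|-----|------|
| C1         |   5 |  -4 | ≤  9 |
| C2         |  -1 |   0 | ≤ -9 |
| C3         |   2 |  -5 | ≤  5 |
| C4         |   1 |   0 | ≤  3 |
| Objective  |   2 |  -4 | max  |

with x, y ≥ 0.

Infeasible (no feasible solution exists)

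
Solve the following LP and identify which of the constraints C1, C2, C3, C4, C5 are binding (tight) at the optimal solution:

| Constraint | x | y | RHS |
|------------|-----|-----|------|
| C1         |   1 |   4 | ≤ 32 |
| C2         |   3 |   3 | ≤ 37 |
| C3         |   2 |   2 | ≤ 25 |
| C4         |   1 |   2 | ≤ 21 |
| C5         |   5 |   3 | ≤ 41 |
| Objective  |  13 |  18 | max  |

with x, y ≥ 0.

At x = 4, y = 7, compute slack b - a·x for each constraint:
  C1: 32 − 32 = 0  (binding)
  C2: 37 − 33 = 4  (slack)
  C3: 25 − 22 = 3  (slack)
  C4: 21 − 18 = 3  (slack)
  C5: 41 − 41 = 0  (binding)

Optimal: x = 4, y = 7
Binding: C1, C5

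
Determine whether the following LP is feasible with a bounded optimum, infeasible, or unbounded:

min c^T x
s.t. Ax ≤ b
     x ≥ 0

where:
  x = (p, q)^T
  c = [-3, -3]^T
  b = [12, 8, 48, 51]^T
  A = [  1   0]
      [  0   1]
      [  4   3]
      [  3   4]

Feasible with a bounded optimal solution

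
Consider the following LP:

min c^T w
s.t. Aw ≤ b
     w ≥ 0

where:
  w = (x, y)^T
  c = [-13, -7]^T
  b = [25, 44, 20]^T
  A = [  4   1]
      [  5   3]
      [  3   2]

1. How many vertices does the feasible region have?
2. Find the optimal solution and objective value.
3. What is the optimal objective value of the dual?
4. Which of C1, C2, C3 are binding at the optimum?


1. 4
2. x = 6, y = 1, z = -85
3. -85
4. C1, C3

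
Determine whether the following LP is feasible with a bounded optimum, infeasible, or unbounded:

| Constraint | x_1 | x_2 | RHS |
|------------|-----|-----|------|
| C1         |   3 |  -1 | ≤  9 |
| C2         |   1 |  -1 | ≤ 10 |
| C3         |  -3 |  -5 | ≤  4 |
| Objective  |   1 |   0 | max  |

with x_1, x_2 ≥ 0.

Unbounded (objective can increase without bound)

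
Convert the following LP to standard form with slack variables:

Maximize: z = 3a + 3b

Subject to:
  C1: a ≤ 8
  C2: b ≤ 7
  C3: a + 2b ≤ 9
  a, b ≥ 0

max z = 3a + 3b

s.t.
  a + s1 = 8
  b + s2 = 7
  a + 2b + s3 = 9
  a, b, s1, s2, s3 ≥ 0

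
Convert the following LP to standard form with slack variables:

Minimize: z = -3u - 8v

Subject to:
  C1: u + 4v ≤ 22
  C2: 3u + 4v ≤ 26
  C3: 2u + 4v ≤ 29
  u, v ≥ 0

min z = -3u - 8v

s.t.
  u + 4v + s1 = 22
  3u + 4v + s2 = 26
  2u + 4v + s3 = 29
  u, v, s1, s2, s3 ≥ 0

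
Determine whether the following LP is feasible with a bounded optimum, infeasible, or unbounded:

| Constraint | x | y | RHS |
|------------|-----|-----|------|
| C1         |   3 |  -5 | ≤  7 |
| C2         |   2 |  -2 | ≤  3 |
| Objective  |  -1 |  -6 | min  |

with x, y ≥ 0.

Unbounded (objective can decrease without bound)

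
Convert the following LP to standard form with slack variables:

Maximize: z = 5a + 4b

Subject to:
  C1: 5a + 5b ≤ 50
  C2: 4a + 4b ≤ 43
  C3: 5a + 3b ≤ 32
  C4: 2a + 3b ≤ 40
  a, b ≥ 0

max z = 5a + 4b

s.t.
  5a + 5b + s1 = 50
  4a + 4b + s2 = 43
  5a + 3b + s3 = 32
  2a + 3b + s4 = 40
  a, b, s1, s2, s3, s4 ≥ 0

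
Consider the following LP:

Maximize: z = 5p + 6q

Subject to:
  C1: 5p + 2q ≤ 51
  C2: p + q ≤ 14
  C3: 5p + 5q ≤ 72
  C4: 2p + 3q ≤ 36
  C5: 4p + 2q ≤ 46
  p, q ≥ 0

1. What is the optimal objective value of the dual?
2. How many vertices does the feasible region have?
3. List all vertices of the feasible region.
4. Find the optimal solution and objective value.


1. 78
2. 5
3. (0, 0), (10.2, 0), (7.667, 6.333), (6, 8), (0, 12)
4. p = 6, q = 8, z = 78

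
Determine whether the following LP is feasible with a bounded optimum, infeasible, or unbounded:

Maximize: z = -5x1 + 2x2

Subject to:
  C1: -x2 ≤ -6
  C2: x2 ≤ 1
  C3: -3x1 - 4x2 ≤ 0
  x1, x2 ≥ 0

Infeasible (no feasible solution exists)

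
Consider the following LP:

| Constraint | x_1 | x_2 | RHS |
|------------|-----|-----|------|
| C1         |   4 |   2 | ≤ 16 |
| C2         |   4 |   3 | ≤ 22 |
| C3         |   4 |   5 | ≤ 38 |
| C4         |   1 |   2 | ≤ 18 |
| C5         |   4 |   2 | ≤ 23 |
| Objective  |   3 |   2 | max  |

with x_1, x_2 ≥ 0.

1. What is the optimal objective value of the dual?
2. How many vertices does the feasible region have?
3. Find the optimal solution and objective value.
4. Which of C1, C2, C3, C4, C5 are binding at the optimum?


1. 15
2. 4
3. x_1 = 1, x_2 = 6, z = 15
4. C1, C2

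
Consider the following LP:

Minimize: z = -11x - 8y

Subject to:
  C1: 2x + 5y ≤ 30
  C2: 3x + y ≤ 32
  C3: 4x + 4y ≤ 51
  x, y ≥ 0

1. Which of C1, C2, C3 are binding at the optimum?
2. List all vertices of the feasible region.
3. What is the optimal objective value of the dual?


1. C1, C2
2. (0, 0), (10.67, 0), (10, 2), (0, 6)
3. -126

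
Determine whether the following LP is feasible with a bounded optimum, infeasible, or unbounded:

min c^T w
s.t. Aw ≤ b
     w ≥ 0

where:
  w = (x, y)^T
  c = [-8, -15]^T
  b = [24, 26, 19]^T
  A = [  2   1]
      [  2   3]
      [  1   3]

Feasible with a bounded optimal solution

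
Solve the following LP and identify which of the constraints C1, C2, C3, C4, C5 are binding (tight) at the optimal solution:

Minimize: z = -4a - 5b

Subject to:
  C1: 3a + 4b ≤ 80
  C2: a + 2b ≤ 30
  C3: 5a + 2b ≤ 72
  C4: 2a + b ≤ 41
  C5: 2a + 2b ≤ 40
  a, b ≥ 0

At a = 10, b = 10, compute slack b - a·x for each constraint:
  C1: 80 − 70 = 10  (slack)
  C2: 30 − 30 = 0  (binding)
  C3: 72 − 70 = 2  (slack)
  C4: 41 − 30 = 11  (slack)
  C5: 40 − 40 = 0  (binding)

Optimal: a = 10, b = 10
Binding: C2, C5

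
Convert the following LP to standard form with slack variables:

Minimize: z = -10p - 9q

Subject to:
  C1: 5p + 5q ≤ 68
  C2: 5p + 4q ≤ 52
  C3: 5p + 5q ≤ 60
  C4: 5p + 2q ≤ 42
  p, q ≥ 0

min z = -10p - 9q

s.t.
  5p + 5q + s1 = 68
  5p + 4q + s2 = 52
  5p + 5q + s3 = 60
  5p + 2q + s4 = 42
  p, q, s1, s2, s3, s4 ≥ 0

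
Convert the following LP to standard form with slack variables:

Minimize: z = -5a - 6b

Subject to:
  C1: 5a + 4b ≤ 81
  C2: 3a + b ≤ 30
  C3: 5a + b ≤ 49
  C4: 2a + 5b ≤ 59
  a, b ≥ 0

min z = -5a - 6b

s.t.
  5a + 4b + s1 = 81
  3a + b + s2 = 30
  5a + b + s3 = 49
  2a + 5b + s4 = 59
  a, b, s1, s2, s3, s4 ≥ 0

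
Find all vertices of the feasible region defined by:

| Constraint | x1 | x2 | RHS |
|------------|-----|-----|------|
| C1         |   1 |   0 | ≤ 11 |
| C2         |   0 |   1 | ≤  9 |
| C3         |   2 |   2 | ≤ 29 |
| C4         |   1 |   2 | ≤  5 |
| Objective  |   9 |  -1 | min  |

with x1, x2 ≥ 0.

(0, 0), (5, 0), (0, 2.5)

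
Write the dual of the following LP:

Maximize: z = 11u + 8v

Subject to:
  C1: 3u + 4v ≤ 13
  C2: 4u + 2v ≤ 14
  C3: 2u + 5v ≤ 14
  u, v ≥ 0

Primal max cᵀx s.t. Ax ≤ b, x ≥ 0  →  Dual min bᵀy s.t. Aᵀy ≥ c, y ≥ 0.

Minimize: z = 13y1 + 14y2 + 14y3

Subject to:
  3y1 + 4y2 + 2y3 ≥ 11
  4y1 + 2y2 + 5y3 ≥ 8
  y1, y2, y3 ≥ 0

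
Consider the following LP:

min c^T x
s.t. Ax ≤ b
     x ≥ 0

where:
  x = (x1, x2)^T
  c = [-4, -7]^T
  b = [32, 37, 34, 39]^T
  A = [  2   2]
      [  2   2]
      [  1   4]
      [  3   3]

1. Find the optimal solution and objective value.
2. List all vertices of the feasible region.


1. x1 = 6, x2 = 7, z = -73
2. (0, 0), (13, 0), (6, 7), (0, 8.5)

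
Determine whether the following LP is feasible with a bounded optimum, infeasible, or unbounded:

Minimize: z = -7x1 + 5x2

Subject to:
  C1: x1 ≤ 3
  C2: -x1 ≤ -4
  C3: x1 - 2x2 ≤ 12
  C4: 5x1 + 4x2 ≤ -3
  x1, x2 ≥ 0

Infeasible (no feasible solution exists)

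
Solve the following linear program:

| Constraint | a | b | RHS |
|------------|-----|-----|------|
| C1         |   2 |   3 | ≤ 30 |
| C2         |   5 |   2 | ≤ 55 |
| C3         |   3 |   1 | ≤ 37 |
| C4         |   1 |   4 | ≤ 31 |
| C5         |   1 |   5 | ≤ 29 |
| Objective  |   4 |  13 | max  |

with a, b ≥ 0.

Evaluate the objective at each vertex of the feasible region:
  z(0, 0) = 0
  z(11, 0) = 44
  z(9.545, 3.636) = 85.45
  z(9, 4) = 88  ←
  z(0, 5.8) = 75.4
The maximum is at a = 9, b = 4.

a = 9, b = 4, z = 88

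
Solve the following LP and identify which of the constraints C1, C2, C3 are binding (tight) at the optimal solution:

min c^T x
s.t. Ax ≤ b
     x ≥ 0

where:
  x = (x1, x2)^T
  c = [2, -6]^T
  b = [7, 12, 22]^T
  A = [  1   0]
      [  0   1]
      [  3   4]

At x1 = 0, x2 = 5.5, compute slack b - a·x for each constraint:
  C1: 7 − 0 = 7  (slack)
  C2: 12 − 5.5 = 6.5  (slack)
  C3: 22 − 22 = 0  (binding)

Optimal: x1 = 0, x2 = 5.5
Binding: C3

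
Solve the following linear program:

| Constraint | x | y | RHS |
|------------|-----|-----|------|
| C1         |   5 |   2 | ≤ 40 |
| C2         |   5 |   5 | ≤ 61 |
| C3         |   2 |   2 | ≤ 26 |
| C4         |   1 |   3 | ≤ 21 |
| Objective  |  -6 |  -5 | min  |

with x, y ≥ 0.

Evaluate the objective at each vertex of the feasible region:
  z(0, 0) = 0
  z(8, 0) = -48
  z(6, 5) = -61  ←
  z(0, 7) = -35
The minimum is at x = 6, y = 5.

x = 6, y = 5, z = -61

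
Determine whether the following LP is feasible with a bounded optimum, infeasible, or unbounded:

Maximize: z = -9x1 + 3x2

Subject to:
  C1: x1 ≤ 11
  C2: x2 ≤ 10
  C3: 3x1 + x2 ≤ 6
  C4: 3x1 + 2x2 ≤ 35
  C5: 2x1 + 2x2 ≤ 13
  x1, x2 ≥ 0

Feasible with a bounded optimal solution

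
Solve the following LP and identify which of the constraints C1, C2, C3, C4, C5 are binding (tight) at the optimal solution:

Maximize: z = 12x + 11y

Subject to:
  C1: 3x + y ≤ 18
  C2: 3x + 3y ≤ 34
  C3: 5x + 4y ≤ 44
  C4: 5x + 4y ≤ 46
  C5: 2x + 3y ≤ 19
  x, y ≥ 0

At x = 5, y = 3, compute slack b - a·x for each constraint:
  C1: 18 − 18 = 0  (binding)
  C2: 34 − 24 = 10  (slack)
  C3: 44 − 37 = 7  (slack)
  C4: 46 − 37 = 9  (slack)
  C5: 19 − 19 = 0  (binding)

Optimal: x = 5, y = 3
Binding: C1, C5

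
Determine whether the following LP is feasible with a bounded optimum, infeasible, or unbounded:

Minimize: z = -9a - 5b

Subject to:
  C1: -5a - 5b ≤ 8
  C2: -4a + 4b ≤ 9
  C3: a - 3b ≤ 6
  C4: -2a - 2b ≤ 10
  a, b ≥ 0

Unbounded (objective can decrease without bound)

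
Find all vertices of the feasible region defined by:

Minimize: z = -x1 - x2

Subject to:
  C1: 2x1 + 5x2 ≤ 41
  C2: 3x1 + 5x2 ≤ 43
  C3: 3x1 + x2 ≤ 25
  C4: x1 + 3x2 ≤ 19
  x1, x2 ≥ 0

(0, 0), (8.333, 0), (7, 4), (0, 6.333)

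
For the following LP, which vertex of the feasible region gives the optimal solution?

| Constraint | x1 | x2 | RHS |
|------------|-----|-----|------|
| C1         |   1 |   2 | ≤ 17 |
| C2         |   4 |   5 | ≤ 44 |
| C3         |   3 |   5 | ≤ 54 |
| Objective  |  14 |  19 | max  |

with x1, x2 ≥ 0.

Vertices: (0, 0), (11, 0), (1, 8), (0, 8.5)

Evaluate the objective at each vertex of the feasible region:
  z(0, 0) = 0
  z(11, 0) = 154
  z(1, 8) = 166  ←
  z(0, 8.5) = 161.5
The maximum is at x1 = 1, x2 = 8.

(1, 8)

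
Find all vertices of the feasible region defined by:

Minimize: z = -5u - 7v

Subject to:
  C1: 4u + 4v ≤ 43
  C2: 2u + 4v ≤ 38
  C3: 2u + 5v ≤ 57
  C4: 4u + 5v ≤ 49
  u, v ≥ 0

(0, 0), (10.75, 0), (4.75, 6), (1, 9), (0, 9.5)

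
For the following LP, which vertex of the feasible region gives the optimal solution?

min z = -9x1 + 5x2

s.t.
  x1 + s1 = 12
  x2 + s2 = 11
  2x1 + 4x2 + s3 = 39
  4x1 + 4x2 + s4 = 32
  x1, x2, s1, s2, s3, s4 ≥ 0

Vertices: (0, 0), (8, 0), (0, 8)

Evaluate the objective at each vertex of the feasible region:
  z(0, 0) = 0
  z(8, 0) = -72  ←
  z(0, 8) = 40
The minimum is at x1 = 8, x2 = 0.

(8, 0)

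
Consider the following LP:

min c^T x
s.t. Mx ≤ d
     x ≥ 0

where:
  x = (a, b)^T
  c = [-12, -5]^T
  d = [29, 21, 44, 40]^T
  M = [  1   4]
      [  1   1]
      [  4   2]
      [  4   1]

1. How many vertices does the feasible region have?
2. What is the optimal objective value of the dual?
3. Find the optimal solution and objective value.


1. 5
2. -128
3. a = 9, b = 4, z = -128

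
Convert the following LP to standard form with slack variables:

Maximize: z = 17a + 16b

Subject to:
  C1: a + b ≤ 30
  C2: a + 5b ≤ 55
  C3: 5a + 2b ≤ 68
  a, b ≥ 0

max z = 17a + 16b

s.t.
  a + b + s1 = 30
  a + 5b + s2 = 55
  5a + 2b + s3 = 68
  a, b, s1, s2, s3 ≥ 0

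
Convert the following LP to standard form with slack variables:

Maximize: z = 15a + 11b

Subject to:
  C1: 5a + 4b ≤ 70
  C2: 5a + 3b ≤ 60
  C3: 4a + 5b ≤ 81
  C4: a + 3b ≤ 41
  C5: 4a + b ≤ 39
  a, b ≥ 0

max z = 15a + 11b

s.t.
  5a + 4b + s1 = 70
  5a + 3b + s2 = 60
  4a + 5b + s3 = 81
  a + 3b + s4 = 41
  4a + b + s5 = 39
  a, b, s1, s2, s3, s4, s5 ≥ 0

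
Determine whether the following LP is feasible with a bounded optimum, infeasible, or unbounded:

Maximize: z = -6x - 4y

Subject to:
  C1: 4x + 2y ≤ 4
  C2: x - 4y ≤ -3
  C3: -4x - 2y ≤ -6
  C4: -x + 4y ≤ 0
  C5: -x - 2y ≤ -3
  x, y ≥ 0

Infeasible (no feasible solution exists)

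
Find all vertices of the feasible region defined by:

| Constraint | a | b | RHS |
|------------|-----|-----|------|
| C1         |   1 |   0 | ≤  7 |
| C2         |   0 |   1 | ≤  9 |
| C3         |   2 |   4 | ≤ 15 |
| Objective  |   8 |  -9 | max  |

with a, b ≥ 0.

(0, 0), (7, 0), (7, 0.25), (0, 3.75)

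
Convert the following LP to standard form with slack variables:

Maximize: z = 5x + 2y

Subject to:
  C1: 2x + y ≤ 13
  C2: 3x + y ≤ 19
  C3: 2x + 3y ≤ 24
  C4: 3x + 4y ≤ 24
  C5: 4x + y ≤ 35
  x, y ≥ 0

max z = 5x + 2y

s.t.
  2x + y + s1 = 13
  3x + y + s2 = 19
  2x + 3y + s3 = 24
  3x + 4y + s4 = 24
  4x + y + s5 = 35
  x, y, s1, s2, s3, s4, s5 ≥ 0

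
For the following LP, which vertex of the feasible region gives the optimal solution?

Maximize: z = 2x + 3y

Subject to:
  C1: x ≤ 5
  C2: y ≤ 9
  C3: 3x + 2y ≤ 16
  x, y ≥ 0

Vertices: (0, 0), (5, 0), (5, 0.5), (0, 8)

Evaluate the objective at each vertex of the feasible region:
  z(0, 0) = 0
  z(5, 0) = 10
  z(5, 0.5) = 11.5
  z(0, 8) = 24  ←
The maximum is at x = 0, y = 8.

(0, 8)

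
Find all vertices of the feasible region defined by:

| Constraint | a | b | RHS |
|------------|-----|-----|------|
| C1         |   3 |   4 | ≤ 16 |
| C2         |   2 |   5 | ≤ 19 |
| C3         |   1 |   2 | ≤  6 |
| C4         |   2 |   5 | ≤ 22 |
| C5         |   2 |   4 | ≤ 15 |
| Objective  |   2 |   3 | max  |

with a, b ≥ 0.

(0, 0), (5.333, 0), (4, 1), (0, 3)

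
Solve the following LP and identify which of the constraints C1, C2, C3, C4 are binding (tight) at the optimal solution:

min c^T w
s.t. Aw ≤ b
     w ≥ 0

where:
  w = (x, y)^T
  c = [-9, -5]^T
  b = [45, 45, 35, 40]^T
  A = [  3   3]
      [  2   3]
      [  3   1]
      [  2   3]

At x = 10, y = 5, compute slack b - a·x for each constraint:
  C1: 45 − 45 = 0  (binding)
  C2: 45 − 35 = 10  (slack)
  C3: 35 − 35 = 0  (binding)
  C4: 40 − 35 = 5  (slack)

Optimal: x = 10, y = 5
Binding: C1, C3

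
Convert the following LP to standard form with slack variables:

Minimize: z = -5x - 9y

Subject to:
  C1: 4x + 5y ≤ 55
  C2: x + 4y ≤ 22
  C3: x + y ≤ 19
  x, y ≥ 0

min z = -5x - 9y

s.t.
  4x + 5y + s1 = 55
  x + 4y + s2 = 22
  x + y + s3 = 19
  x, y, s1, s2, s3 ≥ 0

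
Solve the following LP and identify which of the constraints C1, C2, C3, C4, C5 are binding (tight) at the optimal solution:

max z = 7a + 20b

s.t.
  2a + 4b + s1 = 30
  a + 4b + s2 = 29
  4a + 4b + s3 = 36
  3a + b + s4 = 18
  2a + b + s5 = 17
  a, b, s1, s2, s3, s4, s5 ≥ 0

At a = 1, b = 7, compute slack b - a·x for each constraint:
  C1: 30 − 30 = 0  (binding)
  C2: 29 − 29 = 0  (binding)
  C3: 36 − 32 = 4  (slack)
  C4: 18 − 10 = 8  (slack)
  C5: 17 − 9 = 8  (slack)

Optimal: a = 1, b = 7
Binding: C1, C2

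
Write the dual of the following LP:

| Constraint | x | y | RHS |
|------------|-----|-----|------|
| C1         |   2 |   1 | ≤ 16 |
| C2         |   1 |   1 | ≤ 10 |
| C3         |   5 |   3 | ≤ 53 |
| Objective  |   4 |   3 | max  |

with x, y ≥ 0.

Primal max cᵀx s.t. Ax ≤ b, x ≥ 0  →  Dual min bᵀy s.t. Aᵀy ≥ c, y ≥ 0.

Minimize: z = 16y1 + 10y2 + 53y3

Subject to:
  2y1 + y2 + 5y3 ≥ 4
  y1 + y2 + 3y3 ≥ 3
  y1, y2, y3 ≥ 0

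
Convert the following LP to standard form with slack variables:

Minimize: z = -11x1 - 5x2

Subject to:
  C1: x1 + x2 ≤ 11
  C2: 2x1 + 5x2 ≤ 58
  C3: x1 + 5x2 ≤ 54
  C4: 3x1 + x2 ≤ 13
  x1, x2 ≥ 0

min z = -11x1 - 5x2

s.t.
  x1 + x2 + s1 = 11
  2x1 + 5x2 + s2 = 58
  x1 + 5x2 + s3 = 54
  3x1 + x2 + s4 = 13
  x1, x2, s1, s2, s3, s4 ≥ 0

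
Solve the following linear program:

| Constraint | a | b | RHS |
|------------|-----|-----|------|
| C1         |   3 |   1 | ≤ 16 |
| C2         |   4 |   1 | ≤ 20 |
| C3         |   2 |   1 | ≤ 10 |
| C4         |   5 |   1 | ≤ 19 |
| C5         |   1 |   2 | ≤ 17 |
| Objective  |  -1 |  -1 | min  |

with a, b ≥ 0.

Evaluate the objective at each vertex of the feasible region:
  z(0, 0) = 0
  z(3.8, 0) = -3.8
  z(3, 4) = -7
  z(1, 8) = -9  ←
  z(0, 8.5) = -8.5
The minimum is at a = 1, b = 8.

a = 1, b = 8, z = -9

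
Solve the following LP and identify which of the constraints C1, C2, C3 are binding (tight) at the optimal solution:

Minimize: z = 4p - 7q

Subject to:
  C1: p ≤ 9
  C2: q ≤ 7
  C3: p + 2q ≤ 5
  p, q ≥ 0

At p = 0, q = 2.5, compute slack b - a·x for each constraint:
  C1: 9 − 0 = 9  (slack)
  C2: 7 − 2.5 = 4.5  (slack)
  C3: 5 − 5 = 0  (binding)

Optimal: p = 0, q = 2.5
Binding: C3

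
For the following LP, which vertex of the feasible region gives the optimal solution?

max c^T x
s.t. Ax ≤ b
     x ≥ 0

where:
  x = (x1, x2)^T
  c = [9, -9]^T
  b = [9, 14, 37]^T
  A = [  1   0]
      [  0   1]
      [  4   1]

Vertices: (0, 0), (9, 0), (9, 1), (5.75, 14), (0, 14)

Evaluate the objective at each vertex of the feasible region:
  z(0, 0) = 0
  z(9, 0) = 81  ←
  z(9, 1) = 72
  z(5.75, 14) = -74.25
  z(0, 14) = -126
The maximum is at x1 = 9, x2 = 0.

(9, 0)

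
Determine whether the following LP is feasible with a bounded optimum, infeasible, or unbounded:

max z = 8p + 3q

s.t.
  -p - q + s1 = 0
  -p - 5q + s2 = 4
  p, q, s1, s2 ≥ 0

Unbounded (objective can increase without bound)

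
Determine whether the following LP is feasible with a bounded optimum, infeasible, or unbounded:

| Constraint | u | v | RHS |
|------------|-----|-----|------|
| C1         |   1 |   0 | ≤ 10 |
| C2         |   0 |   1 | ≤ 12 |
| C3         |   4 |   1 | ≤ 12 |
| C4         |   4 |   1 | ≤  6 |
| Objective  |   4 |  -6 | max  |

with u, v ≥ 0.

Feasible with a bounded optimal solution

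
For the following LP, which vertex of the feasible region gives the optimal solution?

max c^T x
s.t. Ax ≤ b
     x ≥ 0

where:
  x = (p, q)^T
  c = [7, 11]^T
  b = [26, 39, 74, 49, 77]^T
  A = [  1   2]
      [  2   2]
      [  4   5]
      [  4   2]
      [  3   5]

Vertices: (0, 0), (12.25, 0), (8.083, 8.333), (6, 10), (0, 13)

Evaluate the objective at each vertex of the feasible region:
  z(0, 0) = 0
  z(12.25, 0) = 85.75
  z(8.083, 8.333) = 148.2
  z(6, 10) = 152  ←
  z(0, 13) = 143
The maximum is at p = 6, q = 10.

(6, 10)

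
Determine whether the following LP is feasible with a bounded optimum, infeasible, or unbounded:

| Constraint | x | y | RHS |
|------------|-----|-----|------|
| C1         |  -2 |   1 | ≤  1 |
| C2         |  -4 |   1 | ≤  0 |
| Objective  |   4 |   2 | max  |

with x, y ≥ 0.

Unbounded (objective can increase without bound)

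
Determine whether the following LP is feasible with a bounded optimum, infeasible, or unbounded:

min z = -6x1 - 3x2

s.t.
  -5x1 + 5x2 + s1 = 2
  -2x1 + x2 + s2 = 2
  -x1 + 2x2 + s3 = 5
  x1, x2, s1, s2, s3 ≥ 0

Unbounded (objective can decrease without bound)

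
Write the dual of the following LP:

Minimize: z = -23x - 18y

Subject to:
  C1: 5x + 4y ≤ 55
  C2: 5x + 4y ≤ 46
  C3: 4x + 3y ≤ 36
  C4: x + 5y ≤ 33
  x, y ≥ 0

Primal min cᵀx s.t. Ax ≤ b, x ≥ 0  →  Dual max −bᵀy s.t. Aᵀy ≥ −c, y ≥ 0.

Maximize: z = -55y1 - 46y2 - 36y3 - 33y4

Subject to:
  5y1 + 5y2 + 4y3 + y4 ≥ 23
  4y1 + 4y2 + 3y3 + 5y4 ≥ 18
  y1, y2, y3, y4 ≥ 0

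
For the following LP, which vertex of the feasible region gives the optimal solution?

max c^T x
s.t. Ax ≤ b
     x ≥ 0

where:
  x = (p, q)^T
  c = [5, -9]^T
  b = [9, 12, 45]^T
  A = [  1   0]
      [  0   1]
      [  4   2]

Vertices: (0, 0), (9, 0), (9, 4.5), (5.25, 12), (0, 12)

Evaluate the objective at each vertex of the feasible region:
  z(0, 0) = 0
  z(9, 0) = 45  ←
  z(9, 4.5) = 4.5
  z(5.25, 12) = -81.75
  z(0, 12) = -108
The maximum is at p = 9, q = 0.

(9, 0)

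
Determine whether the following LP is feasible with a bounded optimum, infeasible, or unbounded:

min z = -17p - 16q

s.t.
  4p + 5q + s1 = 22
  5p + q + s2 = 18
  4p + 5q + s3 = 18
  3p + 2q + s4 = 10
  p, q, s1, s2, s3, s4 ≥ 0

Feasible with a bounded optimal solution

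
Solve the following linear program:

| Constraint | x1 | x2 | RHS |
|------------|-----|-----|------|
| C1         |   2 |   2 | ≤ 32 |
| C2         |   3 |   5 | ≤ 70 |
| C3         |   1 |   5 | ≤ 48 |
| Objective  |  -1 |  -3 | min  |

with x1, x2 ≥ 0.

Evaluate the objective at each vertex of the feasible region:
  z(0, 0) = 0
  z(16, 0) = -16
  z(8, 8) = -32  ←
  z(0, 9.6) = -28.8
The minimum is at x1 = 8, x2 = 8.

x1 = 8, x2 = 8, z = -32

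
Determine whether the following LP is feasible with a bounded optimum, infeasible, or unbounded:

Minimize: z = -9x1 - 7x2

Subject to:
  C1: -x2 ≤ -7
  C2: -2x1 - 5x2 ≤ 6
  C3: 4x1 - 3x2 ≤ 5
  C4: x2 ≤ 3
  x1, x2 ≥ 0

Infeasible (no feasible solution exists)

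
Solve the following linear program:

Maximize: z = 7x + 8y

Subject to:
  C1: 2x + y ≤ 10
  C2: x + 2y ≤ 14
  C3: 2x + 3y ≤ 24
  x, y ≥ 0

Evaluate the objective at each vertex of the feasible region:
  z(0, 0) = 0
  z(5, 0) = 35
  z(2, 6) = 62  ←
  z(0, 7) = 56
The maximum is at x = 2, y = 6.

x = 2, y = 6, z = 62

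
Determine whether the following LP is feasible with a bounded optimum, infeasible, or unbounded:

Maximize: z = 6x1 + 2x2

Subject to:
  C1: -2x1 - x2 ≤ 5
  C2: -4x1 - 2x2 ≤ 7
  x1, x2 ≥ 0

Unbounded (objective can increase without bound)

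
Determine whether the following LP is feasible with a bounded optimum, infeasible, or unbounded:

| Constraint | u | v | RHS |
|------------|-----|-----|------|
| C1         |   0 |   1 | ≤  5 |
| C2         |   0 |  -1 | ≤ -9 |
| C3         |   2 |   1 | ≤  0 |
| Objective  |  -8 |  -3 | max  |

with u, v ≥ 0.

Infeasible (no feasible solution exists)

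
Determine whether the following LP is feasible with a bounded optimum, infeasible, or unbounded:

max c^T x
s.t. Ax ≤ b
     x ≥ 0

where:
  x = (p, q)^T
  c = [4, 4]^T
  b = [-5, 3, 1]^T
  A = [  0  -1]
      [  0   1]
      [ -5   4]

Infeasible (no feasible solution exists)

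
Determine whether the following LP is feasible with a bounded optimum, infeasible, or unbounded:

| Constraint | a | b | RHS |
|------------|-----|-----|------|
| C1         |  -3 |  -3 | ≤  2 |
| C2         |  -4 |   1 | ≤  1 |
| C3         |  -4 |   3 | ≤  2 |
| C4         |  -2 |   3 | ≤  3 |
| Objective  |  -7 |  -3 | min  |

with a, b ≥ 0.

Unbounded (objective can decrease without bound)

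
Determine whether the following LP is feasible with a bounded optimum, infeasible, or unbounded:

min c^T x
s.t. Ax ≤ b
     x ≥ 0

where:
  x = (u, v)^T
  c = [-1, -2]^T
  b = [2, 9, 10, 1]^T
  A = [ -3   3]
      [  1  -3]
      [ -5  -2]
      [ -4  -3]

Unbounded (objective can decrease without bound)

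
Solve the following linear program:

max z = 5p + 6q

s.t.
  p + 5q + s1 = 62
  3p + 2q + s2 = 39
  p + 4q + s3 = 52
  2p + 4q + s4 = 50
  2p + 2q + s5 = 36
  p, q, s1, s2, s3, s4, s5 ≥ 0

Evaluate the objective at each vertex of the feasible region:
  z(0, 0) = 0
  z(13, 0) = 65
  z(7, 9) = 89  ←
  z(0.3333, 12.33) = 75.67
  z(0, 12.4) = 74.4
The maximum is at p = 7, q = 9.

p = 7, q = 9, z = 89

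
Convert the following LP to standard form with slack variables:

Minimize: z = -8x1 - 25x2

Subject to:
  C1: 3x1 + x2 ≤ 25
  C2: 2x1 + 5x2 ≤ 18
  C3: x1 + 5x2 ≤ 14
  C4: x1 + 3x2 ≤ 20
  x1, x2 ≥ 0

min z = -8x1 - 25x2

s.t.
  3x1 + x2 + s1 = 25
  2x1 + 5x2 + s2 = 18
  x1 + 5x2 + s3 = 14
  x1 + 3x2 + s4 = 20
  x1, x2, s1, s2, s3, s4 ≥ 0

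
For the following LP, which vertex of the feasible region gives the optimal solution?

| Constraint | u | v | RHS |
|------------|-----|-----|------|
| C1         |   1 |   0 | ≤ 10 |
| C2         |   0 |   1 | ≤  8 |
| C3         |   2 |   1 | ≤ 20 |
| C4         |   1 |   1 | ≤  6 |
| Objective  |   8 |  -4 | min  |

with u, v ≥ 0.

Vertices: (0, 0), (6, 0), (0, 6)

Evaluate the objective at each vertex of the feasible region:
  z(0, 0) = 0
  z(6, 0) = 48
  z(0, 6) = -24  ←
The minimum is at u = 0, v = 6.

(0, 6)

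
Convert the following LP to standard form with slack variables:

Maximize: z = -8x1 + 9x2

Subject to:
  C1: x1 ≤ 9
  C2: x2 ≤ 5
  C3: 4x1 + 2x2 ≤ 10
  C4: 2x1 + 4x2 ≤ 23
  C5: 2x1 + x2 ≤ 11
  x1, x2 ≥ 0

max z = -8x1 + 9x2

s.t.
  x1 + s1 = 9
  x2 + s2 = 5
  4x1 + 2x2 + s3 = 10
  2x1 + 4x2 + s4 = 23
  2x1 + x2 + s5 = 11
  x1, x2, s1, s2, s3, s4, s5 ≥ 0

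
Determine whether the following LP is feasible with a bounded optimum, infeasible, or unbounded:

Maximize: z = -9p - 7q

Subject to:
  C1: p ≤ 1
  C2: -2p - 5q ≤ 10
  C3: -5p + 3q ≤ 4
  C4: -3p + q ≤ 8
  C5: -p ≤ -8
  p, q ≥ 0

Infeasible (no feasible solution exists)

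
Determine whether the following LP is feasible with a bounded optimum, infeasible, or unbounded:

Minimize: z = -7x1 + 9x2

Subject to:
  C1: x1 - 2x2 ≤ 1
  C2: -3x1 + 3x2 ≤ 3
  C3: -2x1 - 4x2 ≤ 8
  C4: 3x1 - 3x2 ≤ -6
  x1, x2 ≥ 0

Infeasible (no feasible solution exists)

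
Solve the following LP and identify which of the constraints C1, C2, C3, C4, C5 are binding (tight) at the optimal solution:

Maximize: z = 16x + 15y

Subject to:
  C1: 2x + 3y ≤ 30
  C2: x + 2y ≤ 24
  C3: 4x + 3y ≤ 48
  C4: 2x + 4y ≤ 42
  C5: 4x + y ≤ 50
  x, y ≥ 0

At x = 9, y = 4, compute slack b - a·x for each constraint:
  C1: 30 − 30 = 0  (binding)
  C2: 24 − 17 = 7  (slack)
  C3: 48 − 48 = 0  (binding)
  C4: 42 − 34 = 8  (slack)
  C5: 50 − 40 = 10  (slack)

Optimal: x = 9, y = 4
Binding: C1, C3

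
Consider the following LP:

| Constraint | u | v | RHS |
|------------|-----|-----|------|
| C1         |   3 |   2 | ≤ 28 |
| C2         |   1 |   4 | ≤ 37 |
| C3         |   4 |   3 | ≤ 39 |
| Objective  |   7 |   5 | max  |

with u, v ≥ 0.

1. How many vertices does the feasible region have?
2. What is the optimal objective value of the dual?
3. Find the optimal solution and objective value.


1. 5
2. 67
3. u = 6, v = 5, z = 67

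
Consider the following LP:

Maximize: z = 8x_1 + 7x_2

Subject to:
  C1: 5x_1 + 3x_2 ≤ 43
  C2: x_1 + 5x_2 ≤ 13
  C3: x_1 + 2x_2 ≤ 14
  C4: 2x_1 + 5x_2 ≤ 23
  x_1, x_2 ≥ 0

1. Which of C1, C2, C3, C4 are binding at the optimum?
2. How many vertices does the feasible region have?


1. C1, C2
2. 4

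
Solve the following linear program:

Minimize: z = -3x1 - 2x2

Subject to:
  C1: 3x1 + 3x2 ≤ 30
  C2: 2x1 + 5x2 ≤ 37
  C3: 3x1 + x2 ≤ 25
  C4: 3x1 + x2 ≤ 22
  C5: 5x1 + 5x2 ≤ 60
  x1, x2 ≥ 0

Evaluate the objective at each vertex of the feasible region:
  z(0, 0) = 0
  z(7.333, 0) = -22
  z(6, 4) = -26  ←
  z(4.333, 5.667) = -24.33
  z(0, 7.4) = -14.8
The minimum is at x1 = 6, x2 = 4.

x1 = 6, x2 = 4, z = -26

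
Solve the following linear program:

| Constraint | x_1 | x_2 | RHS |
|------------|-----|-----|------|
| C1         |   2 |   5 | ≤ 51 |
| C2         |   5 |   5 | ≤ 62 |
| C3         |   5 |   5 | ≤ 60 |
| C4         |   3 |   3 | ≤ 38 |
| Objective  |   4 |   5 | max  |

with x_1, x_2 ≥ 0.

Evaluate the objective at each vertex of the feasible region:
  z(0, 0) = 0
  z(12, 0) = 48
  z(3, 9) = 57  ←
  z(0, 10.2) = 51
The maximum is at x_1 = 3, x_2 = 9.

x_1 = 3, x_2 = 9, z = 57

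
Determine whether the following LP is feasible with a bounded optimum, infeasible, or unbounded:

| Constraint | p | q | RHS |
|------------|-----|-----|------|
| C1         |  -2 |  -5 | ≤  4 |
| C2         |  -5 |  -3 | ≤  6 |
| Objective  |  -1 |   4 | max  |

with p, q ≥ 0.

Unbounded (objective can increase without bound)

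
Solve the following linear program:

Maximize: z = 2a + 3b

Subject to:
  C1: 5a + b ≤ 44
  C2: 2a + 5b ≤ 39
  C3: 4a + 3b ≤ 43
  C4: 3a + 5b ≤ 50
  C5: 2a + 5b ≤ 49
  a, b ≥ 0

Evaluate the objective at each vertex of the feasible region:
  z(0, 0) = 0
  z(8.8, 0) = 17.6
  z(8.091, 3.545) = 26.82
  z(7, 5) = 29  ←
  z(0, 7.8) = 23.4
The maximum is at a = 7, b = 5.

a = 7, b = 5, z = 29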